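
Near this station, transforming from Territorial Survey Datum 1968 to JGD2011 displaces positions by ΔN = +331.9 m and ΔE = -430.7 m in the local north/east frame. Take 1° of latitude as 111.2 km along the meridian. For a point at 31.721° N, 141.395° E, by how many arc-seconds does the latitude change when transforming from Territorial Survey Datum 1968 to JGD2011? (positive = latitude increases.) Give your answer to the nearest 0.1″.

1° of latitude = 111.2 km, so Δφ = 331.9 / 111200 = 0.0029847° = 10.745″.

Δφ = 10.7″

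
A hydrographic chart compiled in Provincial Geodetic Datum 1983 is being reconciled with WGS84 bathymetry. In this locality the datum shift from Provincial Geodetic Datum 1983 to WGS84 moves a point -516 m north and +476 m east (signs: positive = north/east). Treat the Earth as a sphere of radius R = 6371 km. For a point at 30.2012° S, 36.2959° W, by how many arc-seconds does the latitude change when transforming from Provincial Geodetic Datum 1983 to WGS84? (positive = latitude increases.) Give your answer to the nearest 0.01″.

Δφ = -16.71″

On a sphere of radius R, 1 rad of latitude = R, so Δφ = ΔN / R = -516.0 / 6371000 = -8.0992e-05 rad = -16.706″.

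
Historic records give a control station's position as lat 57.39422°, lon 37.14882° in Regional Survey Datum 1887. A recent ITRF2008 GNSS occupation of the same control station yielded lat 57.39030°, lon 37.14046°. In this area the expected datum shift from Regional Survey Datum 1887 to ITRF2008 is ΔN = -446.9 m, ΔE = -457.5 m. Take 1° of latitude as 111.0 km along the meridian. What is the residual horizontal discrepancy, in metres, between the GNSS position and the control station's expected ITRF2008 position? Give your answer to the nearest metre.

Observed coordinate differences: Δφ = -0.00392°, Δλ = -0.00836°.
Converting to metres (1° lat = 111000 m, cos φ = 0.538856): observed ΔN = -435.1 m, observed ΔE = -500.0 m.
Subtracting the expected shift leaves a residual of -435.1 − (-446.9) = 11.8 m north and -500.0 − (-457.5) = -42.5 m east.
Residual distance = √(11.8² + (-42.5)²) = 44.1 m.

44 m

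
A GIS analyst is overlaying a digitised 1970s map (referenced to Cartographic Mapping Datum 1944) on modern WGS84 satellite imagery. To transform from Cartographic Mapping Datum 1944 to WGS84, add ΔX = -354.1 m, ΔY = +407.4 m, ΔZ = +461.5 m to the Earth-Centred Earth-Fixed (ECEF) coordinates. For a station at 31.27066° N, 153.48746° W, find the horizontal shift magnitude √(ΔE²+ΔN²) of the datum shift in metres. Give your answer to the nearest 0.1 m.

At φ = 31.27066°, λ = -153.48746°: sin φ = 0.519081, cos φ = 0.854725, sin λ = -0.446394, cos λ = -0.894837.
ΔE = −sin λ·ΔX + cos λ·ΔY = −(-0.446394)·(-354.1) + (-0.894837)·(407.4) = -522.62 m.
ΔN = −sin φ cos λ·ΔX − sin φ sin λ·ΔY + cos φ·ΔZ = −(0.519081)(-0.894837)(-354.1) − (0.519081)(-0.446394)(407.4) + (0.854725)(461.5) = 324.38 m.
Horizontal magnitude = √(ΔE² + ΔN²) = √((-522.62)² + 324.38²) = 615.11 m.

615.1 m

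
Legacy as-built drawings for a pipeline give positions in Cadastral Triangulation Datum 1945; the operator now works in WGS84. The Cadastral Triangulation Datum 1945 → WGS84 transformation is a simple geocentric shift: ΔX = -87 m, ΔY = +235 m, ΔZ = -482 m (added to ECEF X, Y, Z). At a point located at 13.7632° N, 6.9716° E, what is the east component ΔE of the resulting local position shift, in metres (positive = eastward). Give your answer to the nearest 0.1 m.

ΔE = 243.8 m

At φ = 13.7632°, λ = 6.9716°: sin φ = 0.237910, cos φ = 0.971287, sin λ = 0.121377, cos λ = 0.992606.
ΔE = −sin λ·ΔX + cos λ·ΔY = −(0.121377)·(-87) + (0.992606)·(235) = 243.82 m.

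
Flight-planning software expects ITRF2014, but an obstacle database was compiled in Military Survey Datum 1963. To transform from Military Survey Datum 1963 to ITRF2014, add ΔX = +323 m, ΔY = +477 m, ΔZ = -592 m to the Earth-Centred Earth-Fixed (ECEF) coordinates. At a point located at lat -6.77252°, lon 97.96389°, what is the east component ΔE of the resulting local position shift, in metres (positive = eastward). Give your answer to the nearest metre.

At φ = -6.77252°, λ = 97.96389°: sin φ = -0.117928, cos φ = 0.993022, sin λ = 0.990356, cos λ = -0.138549.
ΔE = −sin λ·ΔX + cos λ·ΔY = −(0.990356)·(323) + (-0.138549)·(477) = -385.97 m.

ΔE = -386 m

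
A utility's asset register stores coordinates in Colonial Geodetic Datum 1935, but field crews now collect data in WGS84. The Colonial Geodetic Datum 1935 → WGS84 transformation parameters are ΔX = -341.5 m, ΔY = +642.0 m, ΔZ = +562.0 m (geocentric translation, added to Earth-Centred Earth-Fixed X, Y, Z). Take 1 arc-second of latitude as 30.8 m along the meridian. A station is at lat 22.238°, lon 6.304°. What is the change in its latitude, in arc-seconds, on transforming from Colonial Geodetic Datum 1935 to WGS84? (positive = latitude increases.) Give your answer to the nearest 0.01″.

Δφ = 20.19″

sin φ = 0.378455, cos φ = 0.925620, sin λ = 0.109804, cos λ = 0.993953.
North component: ΔN = −sin φ cos λ·ΔX − sin φ sin λ·ΔY + cos φ·ΔZ = −(0.378455)(0.993953)(-341.5) − (0.378455)(0.109804)(642.0) + (0.925620)(562.0) = 621.98 m.
1° of latitude spans 3600 × 30.80 = 110880 m, so Δφ = 621.98 / 110880 × 3600 = 20.194″.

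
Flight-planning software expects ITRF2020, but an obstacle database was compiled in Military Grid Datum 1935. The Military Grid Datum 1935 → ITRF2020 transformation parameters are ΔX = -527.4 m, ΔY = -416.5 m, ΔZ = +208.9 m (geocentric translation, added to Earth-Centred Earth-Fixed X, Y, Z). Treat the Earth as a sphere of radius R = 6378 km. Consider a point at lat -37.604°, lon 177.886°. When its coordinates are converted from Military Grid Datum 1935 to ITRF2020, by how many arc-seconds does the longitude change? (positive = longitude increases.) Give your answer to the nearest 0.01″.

sin φ = -0.610200, cos φ = 0.792247, sin λ = 0.036888, cos λ = -0.999319.
East component: ΔE = −sin λ·ΔX + cos λ·ΔY = −(0.036888)(-527.4) + (-0.999319)(-416.5) = 435.67 m.
1° of latitude spans πR/180 = 111317 m; at latitude φ, 1° of longitude spans that × cos φ = 88190.6 m, so Δλ = 435.67 / 88190.6 × 3600 = 17.784″.

Δλ = 17.78″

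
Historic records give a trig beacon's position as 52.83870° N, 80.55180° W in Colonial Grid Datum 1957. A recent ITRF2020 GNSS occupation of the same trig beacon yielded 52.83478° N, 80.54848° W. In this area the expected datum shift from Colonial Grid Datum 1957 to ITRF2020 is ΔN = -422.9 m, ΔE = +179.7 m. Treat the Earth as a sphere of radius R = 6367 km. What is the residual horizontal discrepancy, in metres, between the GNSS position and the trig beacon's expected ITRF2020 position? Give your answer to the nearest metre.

Observed coordinate differences: Δφ = -0.00392°, Δλ = +0.00332°.
Converting to metres (1° lat = 111125 m, cos φ = 0.604061): observed ΔN = -435.6 m, observed ΔE = 222.9 m.
Subtracting the expected shift leaves a residual of -435.6 − (-422.9) = -12.7 m north and 222.9 − (179.7) = 43.2 m east.
Residual distance = √((-12.7)² + 43.2²) = 45.0 m.

45 m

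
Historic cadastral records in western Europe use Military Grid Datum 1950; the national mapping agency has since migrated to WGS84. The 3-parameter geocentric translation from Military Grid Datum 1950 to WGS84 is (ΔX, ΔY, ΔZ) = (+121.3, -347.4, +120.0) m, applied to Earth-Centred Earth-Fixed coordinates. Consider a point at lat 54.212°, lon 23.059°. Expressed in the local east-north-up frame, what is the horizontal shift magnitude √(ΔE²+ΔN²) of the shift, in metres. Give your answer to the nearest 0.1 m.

The local east axis at (φ, λ) is (−sin λ, cos λ, 0), so ΔE = −sin(23.059°)·121.3 + cos(23.059°)·(-347.4) = -367.15 m.
The local north axis is (−sin φ cos λ, −sin φ sin λ, cos φ), giving ΔN = -90.535 + 110.377 + 70.175 = 90.02 m.
Horizontal magnitude = √(ΔE² + ΔN²) = √((-367.15)² + 90.02²) = 378.03 m.

378.0 m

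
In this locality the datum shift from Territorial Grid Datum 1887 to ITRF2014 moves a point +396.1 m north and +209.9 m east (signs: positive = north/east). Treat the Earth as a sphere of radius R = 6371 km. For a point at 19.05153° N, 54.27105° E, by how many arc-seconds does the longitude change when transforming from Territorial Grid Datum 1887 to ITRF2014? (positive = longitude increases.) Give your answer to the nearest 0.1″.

At latitude 19.05153°, cos φ = 0.945225.
One radian of longitude at latitude φ spans R cos φ, so Δλ = ΔE / (R cos φ) = 209.9 / (6371000 × 0.945225) = 3.4855e-05 rad = 7.189″.

Δλ = 7.2″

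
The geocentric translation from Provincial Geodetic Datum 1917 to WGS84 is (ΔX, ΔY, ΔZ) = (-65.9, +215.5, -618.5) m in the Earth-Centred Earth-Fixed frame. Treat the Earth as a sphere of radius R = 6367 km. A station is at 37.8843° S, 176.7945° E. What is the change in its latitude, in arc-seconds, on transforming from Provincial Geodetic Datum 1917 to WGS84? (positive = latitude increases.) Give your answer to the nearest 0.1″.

Δφ = -14.3″

sin φ = -0.614069, cos φ = 0.789252, sin λ = 0.055917, cos λ = -0.998435.
North component: ΔN = −sin φ cos λ·ΔX − sin φ sin λ·ΔY + cos φ·ΔZ = −(-0.614069)(-0.998435)(-65.9) − (-0.614069)(0.055917)(215.5) + (0.789252)(-618.5) = -440.35 m.
1° of latitude spans πR/180 = 111125 m, so Δφ = -440.35 / 111125 × 3600 = -14.266″.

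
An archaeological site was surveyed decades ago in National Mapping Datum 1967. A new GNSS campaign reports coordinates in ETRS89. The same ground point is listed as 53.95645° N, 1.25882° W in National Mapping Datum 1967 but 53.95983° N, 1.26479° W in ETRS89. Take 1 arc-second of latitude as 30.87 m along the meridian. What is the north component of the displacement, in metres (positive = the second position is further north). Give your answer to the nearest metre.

ΔN = 376 m

Δφ = 53.95983° − 53.95645° = +0.00338°; Δλ = -1.26479° − -1.25882° = -0.00597°.
1° of latitude = 3600 × 30.87 = 111132 m.
ΔN = Δφ × 111132 = 375.6 m; ΔE = Δλ × 111132 × cos(53.95645°) = -0.00597 × 111132 × 0.588400 = -390.4 m.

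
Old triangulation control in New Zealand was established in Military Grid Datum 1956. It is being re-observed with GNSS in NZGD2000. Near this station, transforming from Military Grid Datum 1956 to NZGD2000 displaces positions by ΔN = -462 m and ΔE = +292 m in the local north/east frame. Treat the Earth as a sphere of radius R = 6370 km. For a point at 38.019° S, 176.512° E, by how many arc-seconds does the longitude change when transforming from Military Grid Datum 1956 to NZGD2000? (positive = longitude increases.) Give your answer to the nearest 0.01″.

Δλ = 12.00″

At latitude -38.019°, cos φ = 0.787807.
One radian of longitude at latitude φ spans R cos φ, so Δλ = ΔE / (R cos φ) = 292.0 / (6370000 × 0.787807) = 5.8187e-05 rad = 12.002″.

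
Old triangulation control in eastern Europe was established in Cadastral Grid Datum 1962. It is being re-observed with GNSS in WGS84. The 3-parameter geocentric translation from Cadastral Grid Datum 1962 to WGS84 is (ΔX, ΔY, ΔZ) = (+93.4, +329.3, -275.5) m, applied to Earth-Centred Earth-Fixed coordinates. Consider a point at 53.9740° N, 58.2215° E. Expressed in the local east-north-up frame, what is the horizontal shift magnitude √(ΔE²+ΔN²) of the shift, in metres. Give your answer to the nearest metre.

The local east axis at (φ, λ) is (−sin λ, cos λ, 0), so ΔE = −sin(58.2215°)·93.4 + cos(58.2215°)·329.3 = 94.02 m.
The local north axis is (−sin φ cos λ, −sin φ sin λ, cos φ), giving ΔN = -39.781 − 226.397 − 162.036 = -428.21 m.
Horizontal magnitude = √(ΔE² + ΔN²) = √(94.02² + (-428.21)²) = 438.41 m.

438 m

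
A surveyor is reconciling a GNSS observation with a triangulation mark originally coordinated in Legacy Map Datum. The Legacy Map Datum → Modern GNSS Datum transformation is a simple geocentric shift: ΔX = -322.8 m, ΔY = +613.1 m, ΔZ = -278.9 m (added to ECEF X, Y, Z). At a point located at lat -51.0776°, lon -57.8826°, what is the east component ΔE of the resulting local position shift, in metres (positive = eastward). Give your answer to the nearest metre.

At φ = -51.0776°, λ = -57.8826°: sin φ = -0.777998, cos φ = 0.628267, sin λ = -0.846961, cos λ = 0.531656.
ΔE = −sin λ·ΔX + cos λ·ΔY = −(-0.846961)·(-322.8) + (0.531656)·(613.1) = 52.56 m.

ΔE = 53 m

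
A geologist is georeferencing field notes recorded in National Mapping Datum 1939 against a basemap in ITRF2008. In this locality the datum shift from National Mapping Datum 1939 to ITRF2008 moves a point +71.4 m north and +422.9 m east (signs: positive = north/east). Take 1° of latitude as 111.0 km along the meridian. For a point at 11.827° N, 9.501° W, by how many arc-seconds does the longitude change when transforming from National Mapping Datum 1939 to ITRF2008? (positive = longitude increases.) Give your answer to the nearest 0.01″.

Δλ = 14.01″

At latitude 11.827°, cos φ = 0.978771.
1° of longitude at this latitude = 111.0 × cos φ = 108.64 km, so Δλ = 422.9 / 108643.6 = 0.0038925° = 14.013″.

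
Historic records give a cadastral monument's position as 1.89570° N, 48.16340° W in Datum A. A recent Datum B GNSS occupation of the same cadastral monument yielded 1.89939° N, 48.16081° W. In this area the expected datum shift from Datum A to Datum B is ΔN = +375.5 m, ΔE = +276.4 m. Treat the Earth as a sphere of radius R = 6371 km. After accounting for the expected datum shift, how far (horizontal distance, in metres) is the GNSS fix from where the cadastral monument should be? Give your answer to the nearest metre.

37 m

Observed coordinate differences: Δφ = +0.00369°, Δλ = +0.00259°.
Converting to metres (1° lat = 111195 m, cos φ = 0.999453): observed ΔN = 410.3 m, observed ΔE = 287.8 m.
Subtracting the expected shift leaves a residual of 410.3 − (375.5) = 34.8 m north and 287.8 − (276.4) = 11.4 m east.
Residual distance = √(34.8² + 11.4²) = 36.6 m.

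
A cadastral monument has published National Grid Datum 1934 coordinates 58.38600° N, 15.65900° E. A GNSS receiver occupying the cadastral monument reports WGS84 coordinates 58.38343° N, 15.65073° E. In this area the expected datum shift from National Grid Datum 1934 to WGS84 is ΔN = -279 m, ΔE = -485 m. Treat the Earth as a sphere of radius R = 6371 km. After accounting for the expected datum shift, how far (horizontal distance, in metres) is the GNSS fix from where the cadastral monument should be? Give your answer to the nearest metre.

7 m

Observed coordinate differences: Δφ = -0.00257°, Δλ = -0.00827°.
Converting to metres (1° lat = 111195 m, cos φ = 0.524194): observed ΔN = -285.8 m, observed ΔE = -482.0 m.
Subtracting the expected shift leaves a residual of -285.8 − (-279) = -6.8 m north and -482.0 − (-485) = 3.0 m east.
Residual distance = √((-6.8)² + 3.0²) = 7.4 m.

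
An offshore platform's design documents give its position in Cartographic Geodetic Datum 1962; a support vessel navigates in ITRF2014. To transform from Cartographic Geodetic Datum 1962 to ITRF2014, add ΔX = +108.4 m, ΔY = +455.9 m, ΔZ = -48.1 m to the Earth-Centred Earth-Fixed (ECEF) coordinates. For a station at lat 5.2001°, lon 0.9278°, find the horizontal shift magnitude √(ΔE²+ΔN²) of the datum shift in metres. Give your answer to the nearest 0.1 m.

457.8 m

At φ = 5.2001°, λ = 0.9278°: sin φ = 0.090634, cos φ = 0.995884, sin λ = 0.016192, cos λ = 0.999869.
ΔE = −sin λ·ΔX + cos λ·ΔY = −(0.016192)·(108.4) + (0.999869)·(455.9) = 454.08 m.
ΔN = −sin φ cos λ·ΔX − sin φ sin λ·ΔY + cos φ·ΔZ = −(0.090634)(0.999869)(108.4) − (0.090634)(0.016192)(455.9) + (0.995884)(-48.1) = -58.39 m.
Horizontal magnitude = √(ΔE² + ΔN²) = √(454.08² + (-58.39)²) = 457.82 m.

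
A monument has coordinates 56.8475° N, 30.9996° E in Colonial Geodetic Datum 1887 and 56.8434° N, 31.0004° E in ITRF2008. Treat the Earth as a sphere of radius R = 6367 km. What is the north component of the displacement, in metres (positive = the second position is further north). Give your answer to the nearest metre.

Δφ = 56.8434° − 56.8475° = -0.0041°; Δλ = 31.0004° − 30.9996° = +0.0008°.
1° along a meridian = πR/180 = 111125 m.
ΔN = Δφ × 111125 = -455.6 m; ΔE = Δλ × 111125 × cos(56.8475°) = +0.0008 × 111125 × 0.546869 = 48.6 m.

ΔN = -456 m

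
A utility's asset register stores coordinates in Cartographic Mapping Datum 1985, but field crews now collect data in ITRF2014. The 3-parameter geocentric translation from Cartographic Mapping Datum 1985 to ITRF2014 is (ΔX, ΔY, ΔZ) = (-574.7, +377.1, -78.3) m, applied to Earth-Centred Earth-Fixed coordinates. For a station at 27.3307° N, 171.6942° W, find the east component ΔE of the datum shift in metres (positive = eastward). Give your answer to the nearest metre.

The local east axis at (φ, λ) is (−sin λ, cos λ, 0), so ΔE = −sin(-171.6942°)·(-574.7) + cos(-171.6942°)·377.1 = -456.16 m.

ΔE = -456 m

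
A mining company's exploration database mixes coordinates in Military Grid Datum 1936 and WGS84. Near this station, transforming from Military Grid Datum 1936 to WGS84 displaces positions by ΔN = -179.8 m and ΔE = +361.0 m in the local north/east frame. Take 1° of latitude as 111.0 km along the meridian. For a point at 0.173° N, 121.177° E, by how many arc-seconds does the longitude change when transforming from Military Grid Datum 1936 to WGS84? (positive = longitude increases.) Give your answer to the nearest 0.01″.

Δλ = 11.71″

At latitude 0.173°, cos φ = 0.999995.
1° of longitude at this latitude = 111.0 × cos φ = 111.00 km, so Δλ = 361.0 / 110999.5 = 0.0032523° = 11.708″.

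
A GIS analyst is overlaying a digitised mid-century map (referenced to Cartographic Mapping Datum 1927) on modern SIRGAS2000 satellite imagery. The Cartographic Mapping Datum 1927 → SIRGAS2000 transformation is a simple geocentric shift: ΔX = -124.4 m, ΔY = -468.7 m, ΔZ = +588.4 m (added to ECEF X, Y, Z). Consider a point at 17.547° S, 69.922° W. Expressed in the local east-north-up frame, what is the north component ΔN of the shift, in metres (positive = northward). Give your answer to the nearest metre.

The local north axis is (−sin φ cos λ, −sin φ sin λ, cos φ), giving ΔN = -12.875 + 132.720 + 561.022 = 680.87 m.

ΔN = 681 m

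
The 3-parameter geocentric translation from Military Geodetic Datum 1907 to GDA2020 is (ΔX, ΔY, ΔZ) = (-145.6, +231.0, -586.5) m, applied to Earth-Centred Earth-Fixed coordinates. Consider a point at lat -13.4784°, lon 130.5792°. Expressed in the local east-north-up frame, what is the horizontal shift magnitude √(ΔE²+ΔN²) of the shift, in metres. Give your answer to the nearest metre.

At φ = -13.4784°, λ = 130.5792°: sin φ = -0.233079, cos φ = 0.972458, sin λ = 0.759508, cos λ = -0.650499.
ΔE = −sin λ·ΔX + cos λ·ΔY = −(0.759508)·(-145.6) + (-0.650499)·(231.0) = -39.68 m.
ΔN = −sin φ cos λ·ΔX − sin φ sin λ·ΔY + cos φ·ΔZ = −(-0.233079)(-0.650499)(-145.6) − (-0.233079)(0.759508)(231.0) + (0.972458)(-586.5) = -507.38 m.
Horizontal magnitude = √(ΔE² + ΔN²) = √((-39.68)² + (-507.38)²) = 508.93 m.

509 m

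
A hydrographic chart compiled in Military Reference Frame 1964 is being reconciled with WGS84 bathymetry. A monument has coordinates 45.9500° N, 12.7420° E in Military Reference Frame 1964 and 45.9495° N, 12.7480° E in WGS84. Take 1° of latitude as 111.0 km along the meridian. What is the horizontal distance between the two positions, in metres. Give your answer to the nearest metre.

466 m

Δφ = 45.9495° − 45.9500° = -0.0005°; Δλ = 12.7480° − 12.7420° = +0.0060°.
ΔN = Δφ × 111000 = -55.5 m; ΔE = Δλ × 111000 × cos(45.9500°) = +0.0060 × 111000 × 0.695286 = 463.1 m.
Distance = √(ΔE² + ΔN²) = √(463.1² + (-55.5)²) = 466.4 m.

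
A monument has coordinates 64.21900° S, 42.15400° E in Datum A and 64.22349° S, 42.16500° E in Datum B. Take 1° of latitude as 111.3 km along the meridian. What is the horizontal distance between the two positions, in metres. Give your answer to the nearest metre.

Δφ = -64.22349° − -64.21900° = -0.00449°; Δλ = 42.16500° − 42.15400° = +0.01100°.
ΔN = Δφ × 111300 = -499.7 m; ΔE = Δλ × 111300 × cos(-64.21900°) = +0.01100 × 111300 × 0.434933 = 532.5 m.
Distance = √(ΔE² + ΔN²) = √(532.5² + (-499.7)²) = 730.3 m.

730 m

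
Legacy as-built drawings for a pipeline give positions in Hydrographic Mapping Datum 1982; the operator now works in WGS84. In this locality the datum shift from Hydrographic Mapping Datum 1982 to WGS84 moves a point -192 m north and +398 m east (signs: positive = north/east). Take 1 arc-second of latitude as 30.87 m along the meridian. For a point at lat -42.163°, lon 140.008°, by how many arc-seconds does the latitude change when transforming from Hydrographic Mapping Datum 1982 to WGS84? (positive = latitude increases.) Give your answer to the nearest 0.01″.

Δφ = -6.22″

1″ of latitude = 30.87 m, so Δφ = -192.0 / 30.87 = -6.220″.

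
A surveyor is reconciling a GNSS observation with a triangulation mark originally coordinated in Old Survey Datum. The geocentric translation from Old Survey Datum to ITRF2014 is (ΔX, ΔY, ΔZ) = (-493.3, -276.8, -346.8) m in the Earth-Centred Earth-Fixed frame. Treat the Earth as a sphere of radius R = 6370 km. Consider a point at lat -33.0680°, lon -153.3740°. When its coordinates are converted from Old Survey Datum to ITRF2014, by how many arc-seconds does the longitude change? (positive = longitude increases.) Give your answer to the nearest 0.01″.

Δλ = 1.02″

sin φ = -0.545634, cos φ = 0.838024, sin λ = -0.448165, cos λ = -0.893951.
East component: ΔE = −sin λ·ΔX + cos λ·ΔY = −(-0.448165)(-493.3) + (-0.893951)(-276.8) = 26.37 m.
1° of latitude spans πR/180 = 111177 m; at latitude φ, 1° of longitude spans that × cos φ = 93169.3 m, so Δλ = 26.37 / 93169.3 × 3600 = 1.019″.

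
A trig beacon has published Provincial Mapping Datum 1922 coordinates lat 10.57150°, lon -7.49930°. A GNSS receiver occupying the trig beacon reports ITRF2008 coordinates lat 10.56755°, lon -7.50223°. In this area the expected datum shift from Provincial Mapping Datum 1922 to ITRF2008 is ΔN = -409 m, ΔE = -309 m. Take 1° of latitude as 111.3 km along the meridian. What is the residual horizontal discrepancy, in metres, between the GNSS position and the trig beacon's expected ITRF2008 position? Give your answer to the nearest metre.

Observed coordinate differences: Δφ = -0.00395°, Δλ = -0.00293°.
Converting to metres (1° lat = 111300 m, cos φ = 0.983027): observed ΔN = -439.6 m, observed ΔE = -320.6 m.
Subtracting the expected shift leaves a residual of -439.6 − (-409) = -30.6 m north and -320.6 − (-309) = -11.6 m east.
Residual distance = √((-30.6)² + (-11.6)²) = 32.7 m.

33 m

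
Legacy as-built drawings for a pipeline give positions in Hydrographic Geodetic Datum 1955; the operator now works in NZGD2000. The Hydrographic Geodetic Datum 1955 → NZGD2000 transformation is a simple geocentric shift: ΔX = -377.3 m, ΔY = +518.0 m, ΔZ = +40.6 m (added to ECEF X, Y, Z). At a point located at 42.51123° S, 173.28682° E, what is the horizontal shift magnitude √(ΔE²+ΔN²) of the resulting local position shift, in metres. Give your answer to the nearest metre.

At φ = -42.51123°, λ = 173.28682°: sin φ = -0.675735, cos φ = 0.737145, sin λ = 0.116899, cos λ = -0.993144.
ΔE = −sin λ·ΔX + cos λ·ΔY = −(0.116899)·(-377.3) + (-0.993144)·(518.0) = -470.34 m.
ΔN = −sin φ cos λ·ΔX − sin φ sin λ·ΔY + cos φ·ΔZ = −(-0.675735)(-0.993144)(-377.3) − (-0.675735)(0.116899)(518.0) + (0.737145)(40.6) = 324.05 m.
Horizontal magnitude = √(ΔE² + ΔN²) = √((-470.34)² + 324.05²) = 571.17 m.

571 m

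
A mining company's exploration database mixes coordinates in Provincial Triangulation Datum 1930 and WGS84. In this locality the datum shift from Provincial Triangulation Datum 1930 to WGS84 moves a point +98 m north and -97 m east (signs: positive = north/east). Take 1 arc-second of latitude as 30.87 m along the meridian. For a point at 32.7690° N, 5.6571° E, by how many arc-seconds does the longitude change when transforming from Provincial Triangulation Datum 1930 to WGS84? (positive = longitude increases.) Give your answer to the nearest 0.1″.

At latitude 32.7690°, cos φ = 0.840860.
1″ of longitude at this latitude = 30.87 × cos φ = 25.9573 m, so Δλ = -97.0 / 25.9573 = -3.737″.

Δλ = -3.7″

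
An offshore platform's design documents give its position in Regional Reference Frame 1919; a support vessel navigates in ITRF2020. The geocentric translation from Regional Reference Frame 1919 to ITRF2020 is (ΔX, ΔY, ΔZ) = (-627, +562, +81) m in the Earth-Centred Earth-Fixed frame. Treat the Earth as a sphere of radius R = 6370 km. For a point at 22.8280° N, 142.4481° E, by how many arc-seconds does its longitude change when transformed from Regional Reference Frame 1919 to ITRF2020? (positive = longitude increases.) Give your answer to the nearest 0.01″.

sin φ = 0.387966, cos φ = 0.921674, sin λ = 0.609480, cos λ = -0.792802.
East component: ΔE = −sin λ·ΔX + cos λ·ΔY = −(0.609480)(-627) + (-0.792802)(562) = -63.41 m.
1° of latitude spans πR/180 = 111177 m; at latitude φ, 1° of longitude spans that × cos φ = 102469.3 m, so Δλ = -63.41 / 102469.3 × 3600 = -2.228″.

Δλ = -2.23″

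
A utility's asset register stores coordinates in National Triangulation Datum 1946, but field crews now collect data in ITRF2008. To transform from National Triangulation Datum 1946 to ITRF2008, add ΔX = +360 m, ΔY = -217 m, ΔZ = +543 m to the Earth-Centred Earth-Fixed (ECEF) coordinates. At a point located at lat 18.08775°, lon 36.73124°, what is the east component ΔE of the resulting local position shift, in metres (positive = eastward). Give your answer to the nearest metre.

ΔE = -389 m

The local east axis at (φ, λ) is (−sin λ, cos λ, 0), so ΔE = −sin(36.73124°)·360 + cos(36.73124°)·(-217) = -389.22 m.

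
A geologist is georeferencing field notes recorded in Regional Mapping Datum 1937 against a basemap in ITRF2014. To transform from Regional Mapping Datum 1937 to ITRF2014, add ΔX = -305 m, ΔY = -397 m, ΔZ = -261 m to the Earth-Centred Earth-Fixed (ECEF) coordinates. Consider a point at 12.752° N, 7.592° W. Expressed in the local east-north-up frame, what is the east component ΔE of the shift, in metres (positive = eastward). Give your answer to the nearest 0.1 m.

ΔE = -433.8 m

The local east axis at (φ, λ) is (−sin λ, cos λ, 0), so ΔE = −sin(-7.592°)·(-305) + cos(-7.592°)·(-397) = -433.82 m.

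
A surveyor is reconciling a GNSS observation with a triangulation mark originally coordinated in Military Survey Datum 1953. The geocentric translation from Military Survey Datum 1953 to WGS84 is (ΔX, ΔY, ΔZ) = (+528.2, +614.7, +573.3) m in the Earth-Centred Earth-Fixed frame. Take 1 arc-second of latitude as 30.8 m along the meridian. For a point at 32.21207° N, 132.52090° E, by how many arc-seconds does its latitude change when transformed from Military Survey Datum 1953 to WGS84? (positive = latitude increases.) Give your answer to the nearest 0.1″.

Δφ = 14.1″

sin φ = 0.533055, cos φ = 0.846081, sin λ = 0.737031, cos λ = -0.675859.
North component: ΔN = −sin φ cos λ·ΔX − sin φ sin λ·ΔY + cos φ·ΔZ = −(0.533055)(-0.675859)(528.2) − (0.533055)(0.737031)(614.7) + (0.846081)(573.3) = 433.85 m.
1° of latitude spans 3600 × 30.80 = 110880 m, so Δφ = 433.85 / 110880 × 3600 = 14.086″.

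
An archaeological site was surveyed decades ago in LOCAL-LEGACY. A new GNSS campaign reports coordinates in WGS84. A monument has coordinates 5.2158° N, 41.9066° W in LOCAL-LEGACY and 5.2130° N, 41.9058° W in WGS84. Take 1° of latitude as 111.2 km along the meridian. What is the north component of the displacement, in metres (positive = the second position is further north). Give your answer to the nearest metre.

Δφ = 5.2130° − 5.2158° = -0.0028°; Δλ = -41.9058° − -41.9066° = +0.0008°.
ΔN = Δφ × 111200 = -311.4 m; ΔE = Δλ × 111200 × cos(5.2158°) = +0.0008 × 111200 × 0.995859 = 88.6 m.

ΔN = -311 m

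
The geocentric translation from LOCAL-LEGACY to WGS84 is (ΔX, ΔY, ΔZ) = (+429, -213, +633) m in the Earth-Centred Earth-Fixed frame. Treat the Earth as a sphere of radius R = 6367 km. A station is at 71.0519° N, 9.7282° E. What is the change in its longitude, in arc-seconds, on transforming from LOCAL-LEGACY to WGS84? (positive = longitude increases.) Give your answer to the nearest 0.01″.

sin φ = 0.945813, cos φ = 0.324712, sin λ = 0.168975, cos λ = 0.985620.
East component: ΔE = −sin λ·ΔX + cos λ·ΔY = −(0.168975)(429) + (0.985620)(-213) = -282.43 m.
1° of latitude spans πR/180 = 111125 m; at latitude φ, 1° of longitude spans that × cos φ = 36083.6 m, so Δλ = -282.43 / 36083.6 × 3600 = -28.177″.

Δλ = -28.18″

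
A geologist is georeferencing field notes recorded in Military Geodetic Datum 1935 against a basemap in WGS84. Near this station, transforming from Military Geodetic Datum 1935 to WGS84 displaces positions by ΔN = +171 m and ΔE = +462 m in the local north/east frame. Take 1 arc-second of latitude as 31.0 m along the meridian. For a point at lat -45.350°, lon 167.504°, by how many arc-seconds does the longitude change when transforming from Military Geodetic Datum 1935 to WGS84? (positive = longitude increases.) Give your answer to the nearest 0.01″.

Δλ = 21.21″

At latitude -45.350°, cos φ = 0.702774.
1″ of longitude at this latitude = 31.00 × cos φ = 21.7860 m, so Δλ = 462.0 / 21.7860 = 21.206″.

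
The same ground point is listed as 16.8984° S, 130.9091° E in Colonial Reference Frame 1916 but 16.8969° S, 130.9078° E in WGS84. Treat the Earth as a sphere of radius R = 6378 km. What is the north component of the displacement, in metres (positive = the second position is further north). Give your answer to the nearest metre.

Δφ = -16.8969° − -16.8984° = +0.0015°; Δλ = 130.9078° − 130.9091° = -0.0013°.
1° along a meridian = πR/180 = 111317 m.
ΔN = Δφ × 111317 = 167.0 m; ΔE = Δλ × 111317 × cos(-16.8984°) = -0.0013 × 111317 × 0.956822 = -138.5 m.

ΔN = 167 m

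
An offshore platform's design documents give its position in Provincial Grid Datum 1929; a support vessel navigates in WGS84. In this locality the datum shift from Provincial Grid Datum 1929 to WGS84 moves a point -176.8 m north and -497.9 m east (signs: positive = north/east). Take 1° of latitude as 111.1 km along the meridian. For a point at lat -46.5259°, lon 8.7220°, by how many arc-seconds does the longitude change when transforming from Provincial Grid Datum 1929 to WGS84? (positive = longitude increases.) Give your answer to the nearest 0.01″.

At latitude -46.5259°, cos φ = 0.688027.
1° of longitude at this latitude = 111.1 × cos φ = 76.44 km, so Δλ = -497.9 / 76439.8 = -0.0065136° = -23.449″.

Δλ = -23.45″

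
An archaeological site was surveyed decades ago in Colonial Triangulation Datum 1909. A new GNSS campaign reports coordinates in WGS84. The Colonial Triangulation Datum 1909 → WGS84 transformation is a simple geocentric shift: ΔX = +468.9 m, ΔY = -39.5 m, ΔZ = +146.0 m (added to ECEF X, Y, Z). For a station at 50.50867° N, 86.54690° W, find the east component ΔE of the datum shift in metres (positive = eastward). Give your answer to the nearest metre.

ΔE = 466 m

At φ = 50.50867°, λ = -86.54690°: sin φ = 0.771721, cos φ = 0.635961, sin λ = -0.998184, cos λ = 0.060231.
ΔE = −sin λ·ΔX + cos λ·ΔY = −(-0.998184)·(468.9) + (0.060231)·(-39.5) = 465.67 m.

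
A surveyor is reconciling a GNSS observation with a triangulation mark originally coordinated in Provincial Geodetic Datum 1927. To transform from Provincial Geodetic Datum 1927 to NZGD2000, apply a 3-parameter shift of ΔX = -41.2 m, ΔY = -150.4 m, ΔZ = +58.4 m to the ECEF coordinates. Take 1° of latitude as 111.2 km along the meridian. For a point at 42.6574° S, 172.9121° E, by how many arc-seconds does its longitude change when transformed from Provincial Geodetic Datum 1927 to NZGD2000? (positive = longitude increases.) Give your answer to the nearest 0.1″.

sin φ = -0.677613, cos φ = 0.735419, sin λ = 0.123392, cos λ = -0.992358.
East component: ΔE = −sin λ·ΔX + cos λ·ΔY = −(0.123392)(-41.2) + (-0.992358)(-150.4) = 154.33 m.
1° of latitude spans 111200 m; at latitude φ, 1° of longitude spans that × cos φ = 81778.5 m, so Δλ = 154.33 / 81778.5 × 3600 = 6.794″.

Δλ = 6.8″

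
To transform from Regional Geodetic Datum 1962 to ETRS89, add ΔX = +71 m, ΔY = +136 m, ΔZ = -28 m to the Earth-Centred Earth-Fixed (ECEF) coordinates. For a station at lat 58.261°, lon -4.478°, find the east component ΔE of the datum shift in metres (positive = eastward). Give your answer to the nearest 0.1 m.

The local east axis at (φ, λ) is (−sin λ, cos λ, 0), so ΔE = −sin(-4.478°)·71 + cos(-4.478°)·136 = 141.13 m.

ΔE = 141.1 m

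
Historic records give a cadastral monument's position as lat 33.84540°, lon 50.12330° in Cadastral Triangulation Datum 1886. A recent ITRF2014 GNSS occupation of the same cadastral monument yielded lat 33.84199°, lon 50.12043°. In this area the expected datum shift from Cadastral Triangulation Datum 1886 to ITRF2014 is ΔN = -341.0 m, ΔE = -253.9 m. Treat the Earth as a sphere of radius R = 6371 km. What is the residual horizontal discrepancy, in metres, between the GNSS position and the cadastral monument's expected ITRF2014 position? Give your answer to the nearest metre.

40 m

Observed coordinate differences: Δφ = -0.00341°, Δλ = -0.00287°.
Converting to metres (1° lat = 111195 m, cos φ = 0.830543): observed ΔN = -379.2 m, observed ΔE = -265.1 m.
Subtracting the expected shift leaves a residual of -379.2 − (-341.0) = -38.2 m north and -265.1 − (-253.9) = -11.2 m east.
Residual distance = √((-38.2)² + (-11.2)²) = 39.8 m.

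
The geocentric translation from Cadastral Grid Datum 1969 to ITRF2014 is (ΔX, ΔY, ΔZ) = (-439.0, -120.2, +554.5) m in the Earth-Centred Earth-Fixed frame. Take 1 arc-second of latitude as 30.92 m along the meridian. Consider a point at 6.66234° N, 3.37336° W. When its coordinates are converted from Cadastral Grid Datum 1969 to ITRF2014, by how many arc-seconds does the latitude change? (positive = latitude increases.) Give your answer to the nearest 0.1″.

Δφ = 19.4″

sin φ = 0.116018, cos φ = 0.993247, sin λ = -0.058842, cos λ = 0.998267.
North component: ΔN = −sin φ cos λ·ΔX − sin φ sin λ·ΔY + cos φ·ΔZ = −(0.116018)(0.998267)(-439.0) − (0.116018)(-0.058842)(-120.2) + (0.993247)(554.5) = 600.78 m.
1° of latitude spans 3600 × 30.92 = 111312 m, so Δφ = 600.78 / 111312 × 3600 = 19.430″.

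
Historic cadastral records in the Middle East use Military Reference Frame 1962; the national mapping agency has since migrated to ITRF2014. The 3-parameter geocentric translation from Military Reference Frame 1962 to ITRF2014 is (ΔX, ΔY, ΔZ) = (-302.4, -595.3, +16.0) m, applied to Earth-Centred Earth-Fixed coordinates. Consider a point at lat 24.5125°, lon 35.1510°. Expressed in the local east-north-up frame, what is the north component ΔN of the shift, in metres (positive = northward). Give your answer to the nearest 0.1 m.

ΔN = 259.3 m

At φ = 24.5125°, λ = 35.1510°: sin φ = 0.414892, cos φ = 0.909871, sin λ = 0.575733, cos λ = 0.817638.
ΔN = −sin φ cos λ·ΔX − sin φ sin λ·ΔY + cos φ·ΔZ = −(0.414892)(0.817638)(-302.4) − (0.414892)(0.575733)(-595.3) + (0.909871)(16.0) = 259.34 m.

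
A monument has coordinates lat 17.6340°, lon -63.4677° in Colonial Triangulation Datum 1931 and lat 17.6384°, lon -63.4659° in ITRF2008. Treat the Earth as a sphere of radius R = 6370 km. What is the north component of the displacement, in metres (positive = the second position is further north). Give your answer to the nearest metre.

ΔN = 489 m

Δφ = 17.6384° − 17.6340° = +0.0044°; Δλ = -63.4659° − -63.4677° = +0.0018°.
1° along a meridian = πR/180 = 111177 m.
ΔN = Δφ × 111177 = 489.2 m; ΔE = Δλ × 111177 × cos(17.6340°) = +0.0018 × 111177 × 0.953011 = 190.7 m.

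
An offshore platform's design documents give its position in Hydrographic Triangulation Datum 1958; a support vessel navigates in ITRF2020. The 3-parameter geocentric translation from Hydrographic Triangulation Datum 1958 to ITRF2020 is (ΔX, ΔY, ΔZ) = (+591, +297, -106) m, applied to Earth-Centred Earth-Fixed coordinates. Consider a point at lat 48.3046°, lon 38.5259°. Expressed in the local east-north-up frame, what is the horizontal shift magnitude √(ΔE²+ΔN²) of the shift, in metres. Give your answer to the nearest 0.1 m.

The local east axis at (φ, λ) is (−sin λ, cos λ, 0), so ΔE = −sin(38.5259°)·591 + cos(38.5259°)·297 = -135.76 m.
The local north axis is (−sin φ cos λ, −sin φ sin λ, cos φ), giving ΔN = -345.237 − 138.132 − 70.508 = -553.88 m.
Horizontal magnitude = √(ΔE² + ΔN²) = √((-135.76)² + (-553.88)²) = 570.27 m.

570.3 m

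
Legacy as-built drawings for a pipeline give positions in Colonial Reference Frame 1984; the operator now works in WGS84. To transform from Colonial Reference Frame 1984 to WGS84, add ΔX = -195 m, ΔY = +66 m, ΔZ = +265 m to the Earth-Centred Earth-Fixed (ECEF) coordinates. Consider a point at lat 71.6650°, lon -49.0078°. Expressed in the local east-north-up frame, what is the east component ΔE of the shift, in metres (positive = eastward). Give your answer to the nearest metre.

The local east axis at (φ, λ) is (−sin λ, cos λ, 0), so ΔE = −sin(-49.0078°)·(-195) + cos(-49.0078°)·66 = -103.89 m.

ΔE = -104 m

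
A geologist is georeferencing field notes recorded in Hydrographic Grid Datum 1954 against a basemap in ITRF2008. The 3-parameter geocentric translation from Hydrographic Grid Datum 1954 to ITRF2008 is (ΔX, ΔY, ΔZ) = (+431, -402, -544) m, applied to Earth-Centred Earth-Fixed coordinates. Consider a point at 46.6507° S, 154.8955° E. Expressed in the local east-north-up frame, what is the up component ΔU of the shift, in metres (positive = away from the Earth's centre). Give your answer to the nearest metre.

ΔU = 11 m

At φ = -46.6507°, λ = 154.8955°: sin φ = -0.727182, cos φ = 0.686444, sin λ = 0.424271, cos λ = -0.905535.
ΔU = cos φ cos λ·ΔX + cos φ sin λ·ΔY + sin φ·ΔZ = (0.686444)(-0.905535)(431) + (0.686444)(0.424271)(-402) + (-0.727182)(-544) = 10.60 m.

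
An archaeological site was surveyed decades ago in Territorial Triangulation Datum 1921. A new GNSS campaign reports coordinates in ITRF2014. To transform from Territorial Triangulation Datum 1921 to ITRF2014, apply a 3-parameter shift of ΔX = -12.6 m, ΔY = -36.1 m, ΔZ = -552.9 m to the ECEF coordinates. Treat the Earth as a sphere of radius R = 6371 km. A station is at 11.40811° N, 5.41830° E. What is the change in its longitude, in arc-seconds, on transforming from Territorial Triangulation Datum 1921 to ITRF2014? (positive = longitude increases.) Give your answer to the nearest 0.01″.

Δλ = -1.15″

sin φ = 0.197796, cos φ = 0.980243, sin λ = 0.094426, cos λ = 0.995532.
East component: ΔE = −sin λ·ΔX + cos λ·ΔY = −(0.094426)(-12.6) + (0.995532)(-36.1) = -34.75 m.
1° of latitude spans πR/180 = 111195 m; at latitude φ, 1° of longitude spans that × cos φ = 108998.1 m, so Δλ = -34.75 / 108998.1 × 3600 = -1.148″.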